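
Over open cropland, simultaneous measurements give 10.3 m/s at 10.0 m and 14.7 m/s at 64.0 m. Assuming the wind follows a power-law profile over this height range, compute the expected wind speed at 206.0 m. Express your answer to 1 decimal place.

First find α: α = ln(V₂/V₁)/ln(z₂/z₁) = ln(14.7/10.3)/ln(64.0/10.0) = 0.35570/1.85630 = 0.1916
Extrapolate from 64.0 m to 206.0 m: V₃ = 14.7 × (206.0/64.0)^0.1916 = 14.7 × 1.2511 = 18.3908 m/s

18.4 m/s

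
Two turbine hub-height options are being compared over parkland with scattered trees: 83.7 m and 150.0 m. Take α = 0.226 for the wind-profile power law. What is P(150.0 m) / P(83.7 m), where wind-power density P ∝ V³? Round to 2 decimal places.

1.49

Speed ratio: V_B/V_A = (z_B/z_A)^α = (150.0/83.7)^0.226 = (1.7921)^0.226 = 1.14093
Power-density ratio: P_B/P_A = (V_B/V_A)³ = (1.14093)³ = 1.48519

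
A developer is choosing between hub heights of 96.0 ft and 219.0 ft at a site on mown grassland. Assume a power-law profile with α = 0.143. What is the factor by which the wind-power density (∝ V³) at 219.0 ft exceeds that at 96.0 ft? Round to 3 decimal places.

Speed ratio: V_B/V_A = (z_B/z_A)^α = (219.0/96.0)^0.143 = (2.2812)^0.143 = 1.12517
Power-density ratio: P_B/P_A = (V_B/V_A)³ = (1.12517)³ = 1.42448

1.424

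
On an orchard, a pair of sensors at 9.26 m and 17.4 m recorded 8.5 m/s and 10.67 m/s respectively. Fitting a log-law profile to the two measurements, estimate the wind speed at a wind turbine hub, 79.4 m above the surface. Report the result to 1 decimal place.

Log law: V ∝ ln(z/z₀). From the pair, with r = V₁/V₂ = 0.79663,
ln z₀ = (ln z₁ − r·ln z₂)/(1 − r) = (2.2257 − 0.79663×2.8565)/0.20337 = -0.2450 → z₀ = 0.7827 m
V₃ = V₁ · ln(z₃/z₀)/ln(z₁/z₀) = 8.5 × 4.6195/2.4707 = 15.8924 m/s

15.9 m/s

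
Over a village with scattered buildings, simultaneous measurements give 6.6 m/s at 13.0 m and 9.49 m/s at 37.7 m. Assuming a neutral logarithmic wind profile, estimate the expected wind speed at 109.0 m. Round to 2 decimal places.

Log law: V ∝ ln(z/z₀). From the pair, with r = V₁/V₂ = 0.69547,
ln z₀ = (ln z₁ − r·ln z₂)/(1 − r) = (2.5649 − 0.69547×3.6297)/0.30453 = 0.1334 → z₀ = 1.143 m
V₃ = V₁ · ln(z₃/z₀)/ln(z₁/z₀) = 6.6 × 4.5579/2.4315 = 12.3718 m/s

12.37 m/s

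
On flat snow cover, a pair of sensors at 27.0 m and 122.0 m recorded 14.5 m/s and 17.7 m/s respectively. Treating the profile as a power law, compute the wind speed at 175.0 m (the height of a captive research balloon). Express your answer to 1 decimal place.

First find α: α = ln(V₂/V₁)/ln(z₂/z₁) = ln(17.7/14.5)/ln(122.0/27.0) = 0.19942/1.50818 = 0.1322
Extrapolate from 122.0 m to 175.0 m: V₃ = 17.7 × (175.0/122.0)^0.1322 = 17.7 × 1.0489 = 18.5648 m/s

18.6 m/s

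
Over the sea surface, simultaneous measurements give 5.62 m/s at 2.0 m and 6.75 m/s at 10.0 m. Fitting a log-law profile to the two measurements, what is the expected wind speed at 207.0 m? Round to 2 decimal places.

8.88 m/s

Log law: V ∝ ln(z/z₀). From the pair, with r = V₁/V₂ = 0.83259,
ln z₀ = (ln z₁ − r·ln z₂)/(1 − r) = (0.6931 − 0.83259×2.3026)/0.16741 = -7.3113 → z₀ = 0.0006679 m
V₃ = V₁ · ln(z₃/z₀)/ln(z₁/z₀) = 5.62 × 12.6440/8.0045 = 8.8775 m/s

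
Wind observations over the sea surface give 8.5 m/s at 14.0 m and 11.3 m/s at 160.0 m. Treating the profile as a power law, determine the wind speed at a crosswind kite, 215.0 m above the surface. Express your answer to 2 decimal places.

11.70 m/s

First find α: α = ln(V₂/V₁)/ln(z₂/z₁) = ln(11.3/8.5)/ln(160.0/14.0) = 0.28474/2.43612 = 0.1169
Extrapolate from 160.0 m to 215.0 m: V₃ = 11.3 × (215.0/160.0)^0.1169 = 11.3 × 1.0351 = 11.6971 m/s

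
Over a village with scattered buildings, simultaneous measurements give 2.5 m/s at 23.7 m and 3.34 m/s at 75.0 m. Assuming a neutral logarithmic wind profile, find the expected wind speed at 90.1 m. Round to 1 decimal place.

Log law: V ∝ ln(z/z₀). From the pair, with r = V₁/V₂ = 0.74850,
ln z₀ = (ln z₁ − r·ln z₂)/(1 − r) = (3.1655 − 0.74850×4.3175)/0.25150 = -0.2631 → z₀ = 0.7686 m
V₃ = V₁ · ln(z₃/z₀)/ln(z₁/z₀) = 2.5 × 4.7641/3.4286 = 3.4738 m/s

3.5 m/s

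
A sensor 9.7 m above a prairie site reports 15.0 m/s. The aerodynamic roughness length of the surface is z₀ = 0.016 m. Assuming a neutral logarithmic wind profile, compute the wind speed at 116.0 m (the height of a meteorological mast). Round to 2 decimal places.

20.81 m/s

Log law: V(z) ∝ ln(z/z₀), so V₂/V₁ = ln(z₂/z₀) / ln(z₁/z₀).
ln(116.0/0.016) = 8.8888, ln(9.7/0.016) = 6.4073
V₂ = 15.0 × 8.8888/6.4073 = 15.0 × 1.3873 = 20.8093 m/s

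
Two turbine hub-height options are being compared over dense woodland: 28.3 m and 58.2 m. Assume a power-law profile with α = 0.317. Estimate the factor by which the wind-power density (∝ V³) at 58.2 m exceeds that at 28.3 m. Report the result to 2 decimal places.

1.99

Speed ratio: V_B/V_A = (z_B/z_A)^α = (58.2/28.3)^0.317 = (2.0565)^0.317 = 1.25679
Power-density ratio: P_B/P_A = (V_B/V_A)³ = (1.25679)³ = 1.98515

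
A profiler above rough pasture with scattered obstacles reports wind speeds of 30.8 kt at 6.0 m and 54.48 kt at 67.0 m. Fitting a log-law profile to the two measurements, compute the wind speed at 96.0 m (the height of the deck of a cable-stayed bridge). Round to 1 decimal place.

Log law: V ∝ ln(z/z₀). From the pair, with r = V₁/V₂ = 0.56535,
ln z₀ = (ln z₁ − r·ln z₂)/(1 − r) = (1.7918 − 0.56535×4.2047)/0.43465 = -1.3467 → z₀ = 0.2601 m
V₃ = V₁ · ln(z₃/z₀)/ln(z₁/z₀) = 30.8 × 5.9110/3.1384 = 58.0096 kt

58.0 kt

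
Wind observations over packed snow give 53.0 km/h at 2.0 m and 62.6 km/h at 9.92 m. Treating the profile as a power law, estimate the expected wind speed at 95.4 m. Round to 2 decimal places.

First find α: α = ln(V₂/V₁)/ln(z₂/z₁) = ln(62.6/53.0)/ln(9.92/2.0) = 0.16647/1.60141 = 0.1040
Extrapolate from 9.92 m to 95.4 m: V₃ = 62.6 × (95.4/9.92)^0.1040 = 62.6 × 1.2653 = 79.2073 km/h

79.21 km/h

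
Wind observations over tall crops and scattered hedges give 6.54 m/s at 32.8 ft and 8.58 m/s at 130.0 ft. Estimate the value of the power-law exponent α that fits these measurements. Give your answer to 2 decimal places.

Power law: V₂/V₁ = (z₂/z₁)^α ⇒ α = ln(V₂/V₁) / ln(z₂/z₁)
α = ln(8.58/6.54) / ln(130.0/32.8) = ln(1.3119) / ln(3.9634)
  = 0.27150 / 1.37711 = 0.19715

α ≈ 0.20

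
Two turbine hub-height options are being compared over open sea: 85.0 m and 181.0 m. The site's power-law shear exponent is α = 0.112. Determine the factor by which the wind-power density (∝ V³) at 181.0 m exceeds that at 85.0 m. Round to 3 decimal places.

1.289

Speed ratio: V_B/V_A = (z_B/z_A)^α = (181.0/85.0)^0.112 = (2.1294)^0.112 = 1.08834
Power-density ratio: P_B/P_A = (V_B/V_A)³ = (1.08834)³ = 1.28913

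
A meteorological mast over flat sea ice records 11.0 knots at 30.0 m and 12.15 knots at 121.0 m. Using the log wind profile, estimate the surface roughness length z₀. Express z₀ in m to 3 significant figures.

z₀ ≈ 0.0000483 m

Log law: V(z) ∝ ln(z/z₀). With r = V₁/V₂ = 11.0/12.15 = 0.90535,
r · ln(z₂/z₀) = ln(z₁/z₀) ⇒ ln z₀ = (ln z₁ − r·ln z₂)/(1 − r)
ln z₀ = (3.40120 − 0.90535×4.79579) / 0.09465 = -9.9384
z₀ = exp(-9.9384) = 0.00004829 m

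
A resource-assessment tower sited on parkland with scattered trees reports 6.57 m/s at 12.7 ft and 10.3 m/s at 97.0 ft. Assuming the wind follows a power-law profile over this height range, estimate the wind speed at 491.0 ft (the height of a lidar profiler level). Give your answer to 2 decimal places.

14.74 m/s

First find α: α = ln(V₂/V₁)/ln(z₂/z₁) = ln(10.3/6.57)/ln(97.0/12.7) = 0.44963/2.03311 = 0.2212
Extrapolate from 97.0 ft to 491.0 ft: V₃ = 10.3 × (491.0/97.0)^0.2212 = 10.3 × 1.4314 = 14.7434 m/s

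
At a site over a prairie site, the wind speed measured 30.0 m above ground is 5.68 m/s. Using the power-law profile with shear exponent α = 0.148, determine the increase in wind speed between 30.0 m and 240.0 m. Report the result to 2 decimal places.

2.05 m/s

Power law: V₂ = V₁ · (z₂/z₁)^α = 5.68 × (8.0000)^0.148 = 7.7269 m/s
ΔV = 7.7269 − 5.68 = 2.0469 m/s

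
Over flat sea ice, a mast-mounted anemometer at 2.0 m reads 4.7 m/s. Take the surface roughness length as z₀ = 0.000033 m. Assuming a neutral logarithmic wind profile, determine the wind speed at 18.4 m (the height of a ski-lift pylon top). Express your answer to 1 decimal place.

Log law: V(z) ∝ ln(z/z₀), so V₂/V₁ = ln(z₂/z₀) / ln(z₁/z₀).
ln(18.4/0.000033) = 13.2314, ln(2.0/0.000033) = 11.0122
V₂ = 4.7 × 13.2314/11.0122 = 4.7 × 1.2015 = 5.6472 m/s

5.6 m/s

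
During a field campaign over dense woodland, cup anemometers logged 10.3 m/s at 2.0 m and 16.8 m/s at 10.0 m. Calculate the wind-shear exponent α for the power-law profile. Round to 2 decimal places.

Power law: V₂/V₁ = (z₂/z₁)^α ⇒ α = ln(V₂/V₁) / ln(z₂/z₁)
α = ln(16.8/10.3) / ln(10.0/2.0) = ln(1.6311) / ln(5.0000)
  = 0.48923 / 1.60944 = 0.30398

α ≈ 0.30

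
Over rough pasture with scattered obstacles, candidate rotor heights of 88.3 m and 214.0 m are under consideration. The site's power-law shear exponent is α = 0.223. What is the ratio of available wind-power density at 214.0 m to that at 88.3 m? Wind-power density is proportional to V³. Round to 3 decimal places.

1.808

Speed ratio: V_B/V_A = (z_B/z_A)^α = (214.0/88.3)^0.223 = (2.4236)^0.223 = 1.21824
Power-density ratio: P_B/P_A = (V_B/V_A)³ = (1.21824)³ = 1.80800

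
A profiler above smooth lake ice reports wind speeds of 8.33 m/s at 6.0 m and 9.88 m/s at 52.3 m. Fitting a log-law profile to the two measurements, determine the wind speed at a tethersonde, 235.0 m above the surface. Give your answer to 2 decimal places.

Log law: V ∝ ln(z/z₀). From the pair, with r = V₁/V₂ = 0.84312,
ln z₀ = (ln z₁ − r·ln z₂)/(1 − r) = (1.7918 − 0.84312×3.9570)/0.15688 = -9.8446 → z₀ = 0.00005303 m
V₃ = V₁ · ln(z₃/z₀)/ln(z₁/z₀) = 8.33 × 15.3042/11.6364 = 10.9556 m/s

10.96 m/s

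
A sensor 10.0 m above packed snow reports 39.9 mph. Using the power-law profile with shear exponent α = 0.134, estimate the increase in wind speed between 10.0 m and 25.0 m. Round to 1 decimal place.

5.2 mph

Power law: V₂ = V₁ · (z₂/z₁)^α = 39.9 × (2.5000)^0.134 = 45.1125 mph
ΔV = 45.1125 − 39.9 = 5.2125 mph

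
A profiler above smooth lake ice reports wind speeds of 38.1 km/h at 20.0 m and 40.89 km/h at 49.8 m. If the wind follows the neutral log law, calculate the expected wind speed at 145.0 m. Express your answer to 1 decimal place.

44.2 km/h

Log law: V ∝ ln(z/z₀). From the pair, with r = V₁/V₂ = 0.93177,
ln z₀ = (ln z₁ − r·ln z₂)/(1 − r) = (2.9957 − 0.93177×3.9080)/0.06823 = -9.4623 → z₀ = 0.00007773 m
V₃ = V₁ · ln(z₃/z₀)/ln(z₁/z₀) = 38.1 × 14.4391/12.4581 = 44.1584 km/h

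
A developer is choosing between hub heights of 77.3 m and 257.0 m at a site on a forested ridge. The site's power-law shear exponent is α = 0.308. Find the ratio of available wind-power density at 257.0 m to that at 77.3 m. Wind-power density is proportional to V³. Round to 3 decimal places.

3.035

Speed ratio: V_B/V_A = (z_B/z_A)^α = (257.0/77.3)^0.308 = (3.3247)^0.308 = 1.44777
Power-density ratio: P_B/P_A = (V_B/V_A)³ = (1.44777)³ = 3.03459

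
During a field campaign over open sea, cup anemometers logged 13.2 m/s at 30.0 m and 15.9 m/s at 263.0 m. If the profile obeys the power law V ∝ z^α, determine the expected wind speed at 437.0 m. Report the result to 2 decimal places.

First find α: α = ln(V₂/V₁)/ln(z₂/z₁) = ln(15.9/13.2)/ln(263.0/30.0) = 0.18610/2.17096 = 0.0857
Extrapolate from 263.0 m to 437.0 m: V₃ = 15.9 × (437.0/263.0)^0.0857 = 15.9 × 1.0445 = 16.6074 m/s

16.61 m/s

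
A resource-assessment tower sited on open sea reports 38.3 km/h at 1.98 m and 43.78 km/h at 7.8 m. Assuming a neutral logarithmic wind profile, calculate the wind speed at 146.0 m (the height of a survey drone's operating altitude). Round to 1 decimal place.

Log law: V ∝ ln(z/z₀). From the pair, with r = V₁/V₂ = 0.87483,
ln z₀ = (ln z₁ − r·ln z₂)/(1 − r) = (0.6831 − 0.87483×2.0541)/0.12517 = -8.8991 → z₀ = 0.0001365 m
V₃ = V₁ · ln(z₃/z₀)/ln(z₁/z₀) = 38.3 × 13.8827/9.5822 = 55.4892 km/h

55.5 km/h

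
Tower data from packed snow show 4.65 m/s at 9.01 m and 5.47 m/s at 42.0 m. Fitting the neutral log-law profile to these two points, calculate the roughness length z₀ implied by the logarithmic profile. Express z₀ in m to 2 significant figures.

Log law: V(z) ∝ ln(z/z₀). With r = V₁/V₂ = 4.65/5.47 = 0.85009,
r · ln(z₂/z₀) = ln(z₁/z₀) ⇒ ln z₀ = (ln z₁ − r·ln z₂)/(1 − r)
ln z₀ = (2.19834 − 0.85009×3.73767) / 0.14991 = -6.5308
z₀ = exp(-6.5308) = 0.001458 m

z₀ ≈ 0.0015 m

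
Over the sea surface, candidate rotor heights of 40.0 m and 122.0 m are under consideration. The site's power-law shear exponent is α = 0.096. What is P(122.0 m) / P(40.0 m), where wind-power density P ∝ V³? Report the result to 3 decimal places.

Speed ratio: V_B/V_A = (z_B/z_A)^α = (122.0/40.0)^0.096 = (3.0500)^0.096 = 1.11299
Power-density ratio: P_B/P_A = (V_B/V_A)³ = (1.11299)³ = 1.37873

1.379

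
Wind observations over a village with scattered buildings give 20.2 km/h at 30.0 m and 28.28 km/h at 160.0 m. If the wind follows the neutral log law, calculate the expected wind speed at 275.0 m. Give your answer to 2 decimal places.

30.89 km/h

Log law: V ∝ ln(z/z₀). From the pair, with r = V₁/V₂ = 0.71429,
ln z₀ = (ln z₁ − r·ln z₂)/(1 − r) = (3.4012 − 0.71429×5.0752)/0.28571 = -0.7837 → z₀ = 0.4567 m
V₃ = V₁ · ln(z₃/z₀)/ln(z₁/z₀) = 20.2 × 6.4005/4.1849 = 30.8942 km/h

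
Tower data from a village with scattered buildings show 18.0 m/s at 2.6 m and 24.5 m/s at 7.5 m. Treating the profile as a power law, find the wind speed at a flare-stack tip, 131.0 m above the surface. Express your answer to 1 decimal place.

56.3 m/s

First find α: α = ln(V₂/V₁)/ln(z₂/z₁) = ln(24.5/18.0)/ln(7.5/2.6) = 0.30830/1.05939 = 0.2910
Extrapolate from 7.5 m to 131.0 m: V₃ = 24.5 × (131.0/7.5)^0.2910 = 24.5 × 2.2988 = 56.3211 m/s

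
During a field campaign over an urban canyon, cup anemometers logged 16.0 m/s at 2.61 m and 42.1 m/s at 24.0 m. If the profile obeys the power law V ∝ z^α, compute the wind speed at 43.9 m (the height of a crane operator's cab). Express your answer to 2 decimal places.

54.78 m/s

First find α: α = ln(V₂/V₁)/ln(z₂/z₁) = ln(42.1/16.0)/ln(24.0/2.61) = 0.96746/2.21870 = 0.4360
Extrapolate from 24.0 m to 43.9 m: V₃ = 42.1 × (43.9/24.0)^0.4360 = 42.1 × 1.3012 = 54.7819 m/s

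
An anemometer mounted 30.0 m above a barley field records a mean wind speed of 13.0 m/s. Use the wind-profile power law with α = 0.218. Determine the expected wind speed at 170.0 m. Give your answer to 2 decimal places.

18.97 m/s

Power-law profile: V₂ = V₁ · (z₂/z₁)^α
V₂ = 13.0 × (170.0/30.0)^0.218 = 13.0 × (5.6667)^0.218
    = 13.0 × 1.4596 = 18.9744 m/s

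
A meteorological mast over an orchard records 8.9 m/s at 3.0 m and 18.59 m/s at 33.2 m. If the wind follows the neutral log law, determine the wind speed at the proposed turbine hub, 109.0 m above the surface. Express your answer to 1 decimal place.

23.4 m/s

Log law: V ∝ ln(z/z₀). From the pair, with r = V₁/V₂ = 0.47875,
ln z₀ = (ln z₁ − r·ln z₂)/(1 − r) = (1.0986 − 0.47875×3.5025)/0.52125 = -1.1093 → z₀ = 0.3298 m
V₃ = V₁ · ln(z₃/z₀)/ln(z₁/z₀) = 8.9 × 5.8007/2.2080 = 23.3819 m/s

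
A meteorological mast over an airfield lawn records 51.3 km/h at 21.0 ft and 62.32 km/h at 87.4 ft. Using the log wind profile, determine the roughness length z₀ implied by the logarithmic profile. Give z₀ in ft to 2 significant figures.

z₀ ≈ 0.027 ft

Log law: V(z) ∝ ln(z/z₀). With r = V₁/V₂ = 51.3/62.32 = 0.82317,
r · ln(z₂/z₀) = ln(z₁/z₀) ⇒ ln z₀ = (ln z₁ − r·ln z₂)/(1 − r)
ln z₀ = (3.04452 − 0.82317×4.47050) / 0.17683 = -3.5936
z₀ = exp(-3.5936) = 0.02750 ft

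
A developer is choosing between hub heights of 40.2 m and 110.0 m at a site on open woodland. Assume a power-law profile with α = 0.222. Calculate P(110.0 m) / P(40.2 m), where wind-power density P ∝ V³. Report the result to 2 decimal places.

Speed ratio: V_B/V_A = (z_B/z_A)^α = (110.0/40.2)^0.222 = (2.7363)^0.222 = 1.25041
Power-density ratio: P_B/P_A = (V_B/V_A)³ = (1.25041)³ = 1.95503

1.96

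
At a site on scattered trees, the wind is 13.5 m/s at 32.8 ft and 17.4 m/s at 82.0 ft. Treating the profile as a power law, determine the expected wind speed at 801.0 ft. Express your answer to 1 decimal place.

32.7 m/s

First find α: α = ln(V₂/V₁)/ln(z₂/z₁) = ln(17.4/13.5)/ln(82.0/32.8) = 0.25378/0.91629 = 0.2770
Extrapolate from 82.0 ft to 801.0 ft: V₃ = 17.4 × (801.0/82.0)^0.2770 = 17.4 × 1.8799 = 32.7110 m/s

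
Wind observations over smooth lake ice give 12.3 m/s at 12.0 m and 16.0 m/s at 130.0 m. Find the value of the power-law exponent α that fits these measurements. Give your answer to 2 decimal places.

Power law: V₂/V₁ = (z₂/z₁)^α ⇒ α = ln(V₂/V₁) / ln(z₂/z₁)
α = ln(16.0/12.3) / ln(130.0/12.0) = ln(1.3008) / ln(10.8333)
  = 0.26299 / 2.38263 = 0.11038

α ≈ 0.11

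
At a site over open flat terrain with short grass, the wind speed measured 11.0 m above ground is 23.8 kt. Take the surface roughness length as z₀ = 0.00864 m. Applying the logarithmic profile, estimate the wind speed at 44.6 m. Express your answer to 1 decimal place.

28.5 kt

Log law: V(z) ∝ ln(z/z₀), so V₂/V₁ = ln(z₂/z₀) / ln(z₁/z₀).
ln(44.6/0.00864) = 8.5491, ln(11.0/0.00864) = 7.1492
V₂ = 23.8 × 8.5491/7.1492 = 23.8 × 1.1958 = 28.4601 kt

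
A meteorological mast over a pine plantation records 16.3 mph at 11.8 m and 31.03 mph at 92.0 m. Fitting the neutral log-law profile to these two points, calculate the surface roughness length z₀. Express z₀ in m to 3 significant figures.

z₀ ≈ 1.22 m

Log law: V(z) ∝ ln(z/z₀). With r = V₁/V₂ = 16.3/31.03 = 0.52530,
r · ln(z₂/z₀) = ln(z₁/z₀) ⇒ ln z₀ = (ln z₁ − r·ln z₂)/(1 − r)
ln z₀ = (2.46810 − 0.52530×4.52179) / 0.47470 = 0.1955
z₀ = exp(0.1955) = 1.216 m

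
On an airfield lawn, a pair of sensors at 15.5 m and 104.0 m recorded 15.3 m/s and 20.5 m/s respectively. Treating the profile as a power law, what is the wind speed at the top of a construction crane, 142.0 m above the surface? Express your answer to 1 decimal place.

21.5 m/s

First find α: α = ln(V₂/V₁)/ln(z₂/z₁) = ln(20.5/15.3)/ln(104.0/15.5) = 0.29257/1.90355 = 0.1537
Extrapolate from 104.0 m to 142.0 m: V₃ = 20.5 × (142.0/104.0)^0.1537 = 20.5 × 1.0490 = 21.5051 m/s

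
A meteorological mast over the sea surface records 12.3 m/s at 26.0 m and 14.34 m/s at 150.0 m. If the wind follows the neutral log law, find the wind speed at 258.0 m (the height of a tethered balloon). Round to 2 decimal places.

Log law: V ∝ ln(z/z₀). From the pair, with r = V₁/V₂ = 0.85774,
ln z₀ = (ln z₁ − r·ln z₂)/(1 − r) = (3.2581 − 0.85774×5.0106)/0.14226 = -7.3087 → z₀ = 0.0006697 m
V₃ = V₁ · ln(z₃/z₀)/ln(z₁/z₀) = 12.3 × 12.8616/10.5668 = 14.9713 m/s

14.97 m/s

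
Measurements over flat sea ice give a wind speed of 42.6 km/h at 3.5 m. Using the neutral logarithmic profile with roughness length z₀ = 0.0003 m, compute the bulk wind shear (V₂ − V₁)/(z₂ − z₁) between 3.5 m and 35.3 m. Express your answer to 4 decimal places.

Log law: V₂ = V₁ · ln(z₂/z₀)/ln(z₁/z₀) = 42.6 × 11.6756/9.3645 = 53.1135 km/h
ΔV/Δz = (53.1135 − 42.6)/(35.3 − 3.5) = 10.5135/31.8000 = 0.33061 km/h/m

0.3306 km/h/m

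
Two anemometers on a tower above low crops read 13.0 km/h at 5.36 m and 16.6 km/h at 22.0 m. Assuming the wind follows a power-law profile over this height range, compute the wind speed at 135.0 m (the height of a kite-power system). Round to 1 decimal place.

22.7 km/h

First find α: α = ln(V₂/V₁)/ln(z₂/z₁) = ln(16.6/13.0)/ln(22.0/5.36) = 0.24445/1.41208 = 0.1731
Extrapolate from 22.0 m to 135.0 m: V₃ = 16.6 × (135.0/22.0)^0.1731 = 16.6 × 1.3690 = 22.7252 km/h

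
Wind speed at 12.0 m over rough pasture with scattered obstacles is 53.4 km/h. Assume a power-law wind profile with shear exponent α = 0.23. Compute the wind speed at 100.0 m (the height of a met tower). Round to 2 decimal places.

86.96 km/h

Power-law profile: V₂ = V₁ · (z₂/z₁)^α
V₂ = 53.4 × (100.0/12.0)^0.23 = 53.4 × (8.3333)^0.23
    = 53.4 × 1.6285 = 86.9620 km/h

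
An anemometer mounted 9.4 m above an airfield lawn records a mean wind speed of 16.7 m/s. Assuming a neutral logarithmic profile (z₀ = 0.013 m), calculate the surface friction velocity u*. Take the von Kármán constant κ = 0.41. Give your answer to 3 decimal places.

u* ≈ 1.040 m/s

Log law: V(z) = (u*/κ) · ln(z/z₀) ⇒ u* = κ · V / ln(z/z₀)
u* = 0.41 × 16.7 / ln(9.4/0.013) = 0.41 × 16.7 / 6.5835
   = 6.8470 / 6.5835 = 1.0400 m/s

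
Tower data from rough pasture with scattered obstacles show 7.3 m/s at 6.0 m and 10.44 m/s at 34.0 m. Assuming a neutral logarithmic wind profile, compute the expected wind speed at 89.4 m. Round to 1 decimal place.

Log law: V ∝ ln(z/z₀). From the pair, with r = V₁/V₂ = 0.69923,
ln z₀ = (ln z₁ − r·ln z₂)/(1 − r) = (1.7918 − 0.69923×3.5264)/0.30077 = -2.2409 → z₀ = 0.1064 m
V₃ = V₁ · ln(z₃/z₀)/ln(z₁/z₀) = 7.3 × 6.7340/4.0327 = 12.1900 m/s

12.2 m/s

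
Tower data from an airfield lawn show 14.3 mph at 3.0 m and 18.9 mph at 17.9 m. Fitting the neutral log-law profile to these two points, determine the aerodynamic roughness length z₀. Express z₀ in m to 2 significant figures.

z₀ ≈ 0.012 m

Log law: V(z) ∝ ln(z/z₀). With r = V₁/V₂ = 14.3/18.9 = 0.75661,
r · ln(z₂/z₀) = ln(z₁/z₀) ⇒ ln z₀ = (ln z₁ − r·ln z₂)/(1 − r)
ln z₀ = (1.09861 − 0.75661×2.88480) / 0.24339 = -4.4541
z₀ = exp(-4.4541) = 0.01163 m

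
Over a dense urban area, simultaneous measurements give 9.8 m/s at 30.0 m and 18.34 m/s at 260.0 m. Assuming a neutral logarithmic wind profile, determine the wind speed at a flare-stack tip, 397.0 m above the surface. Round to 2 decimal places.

Log law: V ∝ ln(z/z₀). From the pair, with r = V₁/V₂ = 0.53435,
ln z₀ = (ln z₁ − r·ln z₂)/(1 − r) = (3.4012 − 0.53435×5.5607)/0.46565 = 0.9231 → z₀ = 2.517 m
V₃ = V₁ · ln(z₃/z₀)/ln(z₁/z₀) = 9.8 × 5.0608/2.4781 = 20.0138 m/s

20.01 m/s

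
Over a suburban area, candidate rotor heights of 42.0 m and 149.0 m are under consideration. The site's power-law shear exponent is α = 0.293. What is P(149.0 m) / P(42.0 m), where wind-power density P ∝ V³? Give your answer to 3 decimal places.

3.044

Speed ratio: V_B/V_A = (z_B/z_A)^α = (149.0/42.0)^0.293 = (3.5476)^0.293 = 1.44921
Power-density ratio: P_B/P_A = (V_B/V_A)³ = (1.44921)³ = 3.04365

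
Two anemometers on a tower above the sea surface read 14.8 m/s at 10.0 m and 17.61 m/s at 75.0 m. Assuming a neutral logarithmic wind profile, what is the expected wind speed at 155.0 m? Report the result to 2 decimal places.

Log law: V ∝ ln(z/z₀). From the pair, with r = V₁/V₂ = 0.84043,
ln z₀ = (ln z₁ − r·ln z₂)/(1 − r) = (2.3026 − 0.84043×4.3175)/0.15957 = -8.3097 → z₀ = 0.0002461 m
V₃ = V₁ · ln(z₃/z₀)/ln(z₁/z₀) = 14.8 × 13.3531/10.6123 = 18.6224 m/s

18.62 m/s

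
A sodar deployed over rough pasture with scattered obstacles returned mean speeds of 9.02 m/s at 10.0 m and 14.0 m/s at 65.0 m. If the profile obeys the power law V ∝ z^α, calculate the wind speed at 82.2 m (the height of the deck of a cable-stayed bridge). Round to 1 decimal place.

14.8 m/s

First find α: α = ln(V₂/V₁)/ln(z₂/z₁) = ln(14.0/9.02)/ln(65.0/10.0) = 0.43961/1.87180 = 0.2349
Extrapolate from 65.0 m to 82.2 m: V₃ = 14.0 × (82.2/65.0)^0.2349 = 14.0 × 1.0567 = 14.7936 m/s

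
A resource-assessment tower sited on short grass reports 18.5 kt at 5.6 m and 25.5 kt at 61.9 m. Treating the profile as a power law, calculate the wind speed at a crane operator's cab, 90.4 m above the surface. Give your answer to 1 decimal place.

26.8 kt

First find α: α = ln(V₂/V₁)/ln(z₂/z₁) = ln(25.5/18.5)/ln(61.9/5.6) = 0.32091/2.40275 = 0.1336
Extrapolate from 61.9 m to 90.4 m: V₃ = 25.5 × (90.4/61.9)^0.1336 = 25.5 × 1.0519 = 26.8230 kt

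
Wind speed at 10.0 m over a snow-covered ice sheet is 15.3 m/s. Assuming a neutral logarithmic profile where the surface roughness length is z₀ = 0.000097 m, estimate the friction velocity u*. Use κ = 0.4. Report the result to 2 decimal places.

Log law: V(z) = (u*/κ) · ln(z/z₀) ⇒ u* = κ · V / ln(z/z₀)
u* = 0.4 × 15.3 / ln(10.0/0.000097) = 0.4 × 15.3 / 11.5434
   = 6.1200 / 11.5434 = 0.5302 m/s

u* ≈ 0.53 m/s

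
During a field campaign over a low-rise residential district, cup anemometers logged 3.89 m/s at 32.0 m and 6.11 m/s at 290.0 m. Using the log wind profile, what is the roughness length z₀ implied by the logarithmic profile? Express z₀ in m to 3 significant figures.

Log law: V(z) ∝ ln(z/z₀). With r = V₁/V₂ = 3.89/6.11 = 0.63666,
r · ln(z₂/z₀) = ln(z₁/z₀) ⇒ ln z₀ = (ln z₁ − r·ln z₂)/(1 − r)
ln z₀ = (3.46574 − 0.63666×5.66988) / 0.36334 = -0.3965
z₀ = exp(-0.3965) = 0.6727 m

z₀ ≈ 0.673 m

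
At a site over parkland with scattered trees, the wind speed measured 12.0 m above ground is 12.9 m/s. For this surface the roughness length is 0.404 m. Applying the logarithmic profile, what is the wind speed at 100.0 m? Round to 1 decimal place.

21.0 m/s

Log law: V(z) ∝ ln(z/z₀), so V₂/V₁ = ln(z₂/z₀) / ln(z₁/z₀).
ln(100.0/0.404) = 5.5115, ln(12.0/0.404) = 3.3912
V₂ = 12.9 × 5.5115/3.3912 = 12.9 × 1.6252 = 20.9653 m/s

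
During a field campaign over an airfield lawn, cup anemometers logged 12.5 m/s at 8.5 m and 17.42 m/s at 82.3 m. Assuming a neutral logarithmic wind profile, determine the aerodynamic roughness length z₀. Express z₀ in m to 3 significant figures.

z₀ ≈ 0.0266 m

Log law: V(z) ∝ ln(z/z₀). With r = V₁/V₂ = 12.5/17.42 = 0.71757,
r · ln(z₂/z₀) = ln(z₁/z₀) ⇒ ln z₀ = (ln z₁ − r·ln z₂)/(1 − r)
ln z₀ = (2.14007 − 0.71757×4.41037) / 0.28243 = -3.6280
z₀ = exp(-3.6280) = 0.02657 m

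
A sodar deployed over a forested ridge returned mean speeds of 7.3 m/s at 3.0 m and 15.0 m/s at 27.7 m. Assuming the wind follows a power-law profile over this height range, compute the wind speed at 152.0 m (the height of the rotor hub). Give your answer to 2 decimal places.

26.04 m/s

First find α: α = ln(V₂/V₁)/ln(z₂/z₁) = ln(15.0/7.3)/ln(27.7/3.0) = 0.72018/2.22282 = 0.3240
Extrapolate from 27.7 m to 152.0 m: V₃ = 15.0 × (152.0/27.7)^0.3240 = 15.0 × 1.7360 = 26.0399 m/s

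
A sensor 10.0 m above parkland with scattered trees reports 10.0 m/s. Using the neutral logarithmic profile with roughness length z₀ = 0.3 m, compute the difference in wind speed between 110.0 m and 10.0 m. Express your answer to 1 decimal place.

Log law: V₂ = V₁ · ln(z₂/z₀)/ln(z₁/z₀) = 10.0 × 5.9045/3.5066 = 16.8383 m/s
ΔV = 16.8383 − 10.0 = 6.8383 m/s

6.8 m/s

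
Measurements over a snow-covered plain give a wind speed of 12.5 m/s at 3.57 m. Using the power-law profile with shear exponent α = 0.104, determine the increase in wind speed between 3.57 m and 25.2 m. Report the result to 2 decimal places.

Power law: V₂ = V₁ · (z₂/z₁)^α = 12.5 × (7.0588)^0.104 = 15.3172 m/s
ΔV = 15.3172 − 12.5 = 2.8172 m/s

2.82 m/s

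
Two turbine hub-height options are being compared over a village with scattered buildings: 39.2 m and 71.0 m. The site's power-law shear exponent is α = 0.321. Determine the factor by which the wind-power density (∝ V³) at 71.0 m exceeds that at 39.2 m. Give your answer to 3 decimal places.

1.772

Speed ratio: V_B/V_A = (z_B/z_A)^α = (71.0/39.2)^0.321 = (1.8112)^0.321 = 1.21007
Power-density ratio: P_B/P_A = (V_B/V_A)³ = (1.21007)³ = 1.77185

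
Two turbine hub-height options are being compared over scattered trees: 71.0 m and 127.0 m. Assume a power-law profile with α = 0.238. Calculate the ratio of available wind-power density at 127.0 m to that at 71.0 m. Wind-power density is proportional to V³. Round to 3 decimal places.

Speed ratio: V_B/V_A = (z_B/z_A)^α = (127.0/71.0)^0.238 = (1.7887)^0.238 = 1.14843
Power-density ratio: P_B/P_A = (V_B/V_A)³ = (1.14843)³ = 1.51467

1.515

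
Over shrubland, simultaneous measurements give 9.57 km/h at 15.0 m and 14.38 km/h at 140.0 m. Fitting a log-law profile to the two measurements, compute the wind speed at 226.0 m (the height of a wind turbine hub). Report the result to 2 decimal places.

Log law: V ∝ ln(z/z₀). From the pair, with r = V₁/V₂ = 0.66551,
ln z₀ = (ln z₁ − r·ln z₂)/(1 − r) = (2.7081 − 0.66551×4.9416)/0.33449 = -1.7359 → z₀ = 0.1762 m
V₃ = V₁ · ln(z₃/z₀)/ln(z₁/z₀) = 9.57 × 7.1565/4.4440 = 15.4113 km/h

15.41 km/h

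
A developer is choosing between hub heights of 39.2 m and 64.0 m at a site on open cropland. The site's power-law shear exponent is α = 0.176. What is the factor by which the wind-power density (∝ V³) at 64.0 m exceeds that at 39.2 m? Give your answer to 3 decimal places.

1.295

Speed ratio: V_B/V_A = (z_B/z_A)^α = (64.0/39.2)^0.176 = (1.6327)^0.176 = 1.09011
Power-density ratio: P_B/P_A = (V_B/V_A)³ = (1.09011)³ = 1.29541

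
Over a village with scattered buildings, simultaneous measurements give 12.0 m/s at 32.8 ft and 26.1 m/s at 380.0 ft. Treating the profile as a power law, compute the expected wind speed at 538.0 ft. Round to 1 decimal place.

First find α: α = ln(V₂/V₁)/ln(z₂/z₁) = ln(26.1/12.0)/ln(380.0/32.8) = 0.77703/2.44974 = 0.3172
Extrapolate from 380.0 ft to 538.0 ft: V₃ = 26.1 × (538.0/380.0)^0.3172 = 26.1 × 1.1166 = 29.1431 m/s

29.1 m/s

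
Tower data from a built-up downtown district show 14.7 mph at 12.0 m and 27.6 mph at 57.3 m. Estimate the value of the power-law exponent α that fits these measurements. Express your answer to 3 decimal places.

α ≈ 0.403

Power law: V₂/V₁ = (z₂/z₁)^α ⇒ α = ln(V₂/V₁) / ln(z₂/z₁)
α = ln(27.6/14.7) / ln(57.3/12.0) = ln(1.8776) / ln(4.7750)
  = 0.62997 / 1.56339 = 0.40295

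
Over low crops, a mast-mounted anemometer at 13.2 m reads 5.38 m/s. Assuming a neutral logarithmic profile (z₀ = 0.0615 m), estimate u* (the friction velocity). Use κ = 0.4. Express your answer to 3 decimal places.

u* ≈ 0.401 m/s

Log law: V(z) = (u*/κ) · ln(z/z₀) ⇒ u* = κ · V / ln(z/z₀)
u* = 0.4 × 5.38 / ln(13.2/0.0615) = 0.4 × 5.38 / 5.3689
   = 2.1520 / 5.3689 = 0.4008 m/s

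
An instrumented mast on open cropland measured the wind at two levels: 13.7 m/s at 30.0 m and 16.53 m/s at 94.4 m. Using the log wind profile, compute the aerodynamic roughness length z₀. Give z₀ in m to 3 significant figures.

z₀ ≈ 0.117 m

Log law: V(z) ∝ ln(z/z₀). With r = V₁/V₂ = 13.7/16.53 = 0.82880,
r · ln(z₂/z₀) = ln(z₁/z₀) ⇒ ln z₀ = (ln z₁ − r·ln z₂)/(1 − r)
ln z₀ = (3.40120 − 0.82880×4.54754) / 0.17120 = -2.1482
z₀ = exp(-2.1482) = 0.1167 m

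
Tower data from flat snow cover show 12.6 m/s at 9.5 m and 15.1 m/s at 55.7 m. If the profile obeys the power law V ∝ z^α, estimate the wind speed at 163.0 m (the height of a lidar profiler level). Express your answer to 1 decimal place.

First find α: α = ln(V₂/V₁)/ln(z₂/z₁) = ln(15.1/12.6)/ln(55.7/9.5) = 0.18100/1.76869 = 0.1023
Extrapolate from 55.7 m to 163.0 m: V₃ = 15.1 × (163.0/55.7)^0.1023 = 15.1 × 1.1161 = 16.8538 m/s

16.9 m/s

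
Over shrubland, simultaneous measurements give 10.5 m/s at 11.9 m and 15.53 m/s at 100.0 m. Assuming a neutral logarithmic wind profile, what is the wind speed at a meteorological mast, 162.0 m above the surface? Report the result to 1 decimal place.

Log law: V ∝ ln(z/z₀). From the pair, with r = V₁/V₂ = 0.67611,
ln z₀ = (ln z₁ − r·ln z₂)/(1 − r) = (2.4765 − 0.67611×4.6052)/0.32389 = -1.9669 → z₀ = 0.1399 m
V₃ = V₁ · ln(z₃/z₀)/ln(z₁/z₀) = 10.5 × 7.0545/4.4435 = 16.6700 m/s

16.7 m/s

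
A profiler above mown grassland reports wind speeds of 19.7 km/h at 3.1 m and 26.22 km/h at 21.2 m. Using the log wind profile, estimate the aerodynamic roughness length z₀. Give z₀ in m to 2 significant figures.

z₀ ≈ 0.0093 m

Log law: V(z) ∝ ln(z/z₀). With r = V₁/V₂ = 19.7/26.22 = 0.75133,
r · ln(z₂/z₀) = ln(z₁/z₀) ⇒ ln z₀ = (ln z₁ − r·ln z₂)/(1 − r)
ln z₀ = (1.13140 − 0.75133×3.05400) / 0.24867 = -4.6777
z₀ = exp(-4.6777) = 0.009301 m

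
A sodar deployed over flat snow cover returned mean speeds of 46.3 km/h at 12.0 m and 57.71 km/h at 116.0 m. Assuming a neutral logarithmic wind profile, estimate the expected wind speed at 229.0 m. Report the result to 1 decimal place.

61.1 km/h

Log law: V ∝ ln(z/z₀). From the pair, with r = V₁/V₂ = 0.80229,
ln z₀ = (ln z₁ − r·ln z₂)/(1 − r) = (2.4849 − 0.80229×4.7536)/0.19771 = -6.7211 → z₀ = 0.001205 m
V₃ = V₁ · ln(z₃/z₀)/ln(z₁/z₀) = 46.3 × 12.1548/9.2060 = 61.1306 km/h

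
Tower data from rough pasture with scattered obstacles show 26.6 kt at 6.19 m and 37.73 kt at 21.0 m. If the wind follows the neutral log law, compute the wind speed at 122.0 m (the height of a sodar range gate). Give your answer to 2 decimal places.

53.76 kt

Log law: V ∝ ln(z/z₀). From the pair, with r = V₁/V₂ = 0.70501,
ln z₀ = (ln z₁ − r·ln z₂)/(1 − r) = (1.8229 − 0.70501×3.0445)/0.29499 = -1.0966 → z₀ = 0.3340 m
V₃ = V₁ · ln(z₃/z₀)/ln(z₁/z₀) = 26.6 × 5.9006/2.9195 = 53.7610 kt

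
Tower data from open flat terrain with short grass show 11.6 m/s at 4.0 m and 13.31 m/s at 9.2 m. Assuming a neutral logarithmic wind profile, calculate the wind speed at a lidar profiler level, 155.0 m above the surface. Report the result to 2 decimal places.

19.11 m/s

Log law: V ∝ ln(z/z₀). From the pair, with r = V₁/V₂ = 0.87153,
ln z₀ = (ln z₁ − r·ln z₂)/(1 − r) = (1.3863 − 0.87153×2.2192)/0.12847 = -4.2638 → z₀ = 0.01407 m
V₃ = V₁ · ln(z₃/z₀)/ln(z₁/z₀) = 11.6 × 9.3073/5.6501 = 19.1083 m/s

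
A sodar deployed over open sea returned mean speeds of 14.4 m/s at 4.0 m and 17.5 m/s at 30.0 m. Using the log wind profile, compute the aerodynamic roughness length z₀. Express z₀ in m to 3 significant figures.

Log law: V(z) ∝ ln(z/z₀). With r = V₁/V₂ = 14.4/17.5 = 0.82286,
r · ln(z₂/z₀) = ln(z₁/z₀) ⇒ ln z₀ = (ln z₁ − r·ln z₂)/(1 − r)
ln z₀ = (1.38629 − 0.82286×3.40120) / 0.17714 = -7.9733
z₀ = exp(-7.9733) = 0.0003446 m

z₀ ≈ 0.000345 m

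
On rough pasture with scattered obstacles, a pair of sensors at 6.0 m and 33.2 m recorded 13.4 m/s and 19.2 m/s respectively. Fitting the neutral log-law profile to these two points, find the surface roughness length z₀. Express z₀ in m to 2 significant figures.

Log law: V(z) ∝ ln(z/z₀). With r = V₁/V₂ = 13.4/19.2 = 0.69792,
r · ln(z₂/z₀) = ln(z₁/z₀) ⇒ ln z₀ = (ln z₁ − r·ln z₂)/(1 − r)
ln z₀ = (1.79176 − 0.69792×3.50255) / 0.30208 = -2.1608
z₀ = exp(-2.1608) = 0.1152 m

z₀ ≈ 0.12 m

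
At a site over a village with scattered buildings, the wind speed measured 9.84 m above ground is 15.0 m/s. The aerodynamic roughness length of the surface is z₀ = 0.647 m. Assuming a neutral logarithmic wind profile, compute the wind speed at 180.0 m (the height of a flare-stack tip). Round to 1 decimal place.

Log law: V(z) ∝ ln(z/z₀), so V₂/V₁ = ln(z₂/z₀) / ln(z₁/z₀).
ln(180.0/0.647) = 5.6284, ln(9.84/0.647) = 2.7219
V₂ = 15.0 × 5.6284/2.7219 = 15.0 × 2.0678 = 31.0175 m/s

31.0 m/s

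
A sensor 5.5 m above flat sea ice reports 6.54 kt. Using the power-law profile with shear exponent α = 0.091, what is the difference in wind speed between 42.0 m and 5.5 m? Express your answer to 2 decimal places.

1.33 kt

Power law: V₂ = V₁ · (z₂/z₁)^α = 6.54 × (7.6364)^0.091 = 7.8690 kt
ΔV = 7.8690 − 6.54 = 1.3290 kt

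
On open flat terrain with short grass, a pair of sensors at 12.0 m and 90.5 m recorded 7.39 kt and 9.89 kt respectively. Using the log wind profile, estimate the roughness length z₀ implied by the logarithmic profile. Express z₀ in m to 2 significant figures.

Log law: V(z) ∝ ln(z/z₀). With r = V₁/V₂ = 7.39/9.89 = 0.74722,
r · ln(z₂/z₀) = ln(z₁/z₀) ⇒ ln z₀ = (ln z₁ − r·ln z₂)/(1 − r)
ln z₀ = (2.48491 − 0.74722×4.50535) / 0.25278 = -3.4875
z₀ = exp(-3.4875) = 0.03058 m

z₀ ≈ 0.031 m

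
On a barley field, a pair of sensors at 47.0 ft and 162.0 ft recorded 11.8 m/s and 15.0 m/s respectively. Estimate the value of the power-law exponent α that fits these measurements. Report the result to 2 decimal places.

α ≈ 0.19

Power law: V₂/V₁ = (z₂/z₁)^α ⇒ α = ln(V₂/V₁) / ln(z₂/z₁)
α = ln(15.0/11.8) / ln(162.0/47.0) = ln(1.2712) / ln(3.4468)
  = 0.23995 / 1.23745 = 0.19391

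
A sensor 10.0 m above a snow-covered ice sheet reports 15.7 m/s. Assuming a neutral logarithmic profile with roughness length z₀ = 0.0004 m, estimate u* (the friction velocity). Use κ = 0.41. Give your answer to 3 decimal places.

Log law: V(z) = (u*/κ) · ln(z/z₀) ⇒ u* = κ · V / ln(z/z₀)
u* = 0.41 × 15.7 / ln(10.0/0.0004) = 0.41 × 15.7 / 10.1266
   = 6.4370 / 10.1266 = 0.6357 m/s

u* ≈ 0.636 m/s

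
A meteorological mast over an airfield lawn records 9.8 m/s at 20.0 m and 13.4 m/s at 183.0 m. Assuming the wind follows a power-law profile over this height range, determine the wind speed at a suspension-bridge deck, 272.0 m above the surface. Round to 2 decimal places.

14.17 m/s

First find α: α = ln(V₂/V₁)/ln(z₂/z₁) = ln(13.4/9.8)/ln(183.0/20.0) = 0.31287/2.21375 = 0.1413
Extrapolate from 183.0 m to 272.0 m: V₃ = 13.4 × (272.0/183.0)^0.1413 = 13.4 × 1.0576 = 14.1720 m/s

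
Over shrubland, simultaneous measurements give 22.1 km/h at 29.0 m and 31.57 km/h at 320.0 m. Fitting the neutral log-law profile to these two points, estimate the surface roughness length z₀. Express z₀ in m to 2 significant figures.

Log law: V(z) ∝ ln(z/z₀). With r = V₁/V₂ = 22.1/31.57 = 0.70003,
r · ln(z₂/z₀) = ln(z₁/z₀) ⇒ ln z₀ = (ln z₁ − r·ln z₂)/(1 − r)
ln z₀ = (3.36730 − 0.70003×5.76832) / 0.29997 = -2.2359
z₀ = exp(-2.2359) = 0.1069 m

z₀ ≈ 0.11 m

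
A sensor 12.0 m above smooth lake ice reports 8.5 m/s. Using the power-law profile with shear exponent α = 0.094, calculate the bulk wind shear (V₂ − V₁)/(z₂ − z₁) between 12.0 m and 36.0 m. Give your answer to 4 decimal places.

0.0385 m/s/m

Power law: V₂ = V₁ · (z₂/z₁)^α = 8.5 × (3.0000)^0.094 = 9.4247 m/s
ΔV/Δz = (9.4247 − 8.5)/(36.0 − 12.0) = 0.9247/24.0000 = 0.03853 m/s/m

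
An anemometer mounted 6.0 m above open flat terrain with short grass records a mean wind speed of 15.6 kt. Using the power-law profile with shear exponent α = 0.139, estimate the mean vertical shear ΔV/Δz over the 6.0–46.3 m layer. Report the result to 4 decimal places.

Power law: V₂ = V₁ · (z₂/z₁)^α = 15.6 × (7.7167)^0.139 = 20.7242 kt
ΔV/Δz = (20.7242 − 15.6)/(46.3 − 6.0) = 5.1242/40.3000 = 0.12715 kt/m

0.1272 kt/m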